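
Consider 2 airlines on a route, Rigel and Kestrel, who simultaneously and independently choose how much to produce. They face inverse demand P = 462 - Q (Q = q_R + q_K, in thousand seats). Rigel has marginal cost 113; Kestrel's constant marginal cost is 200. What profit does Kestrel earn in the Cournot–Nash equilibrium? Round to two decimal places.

Rigel's profit: π_R = (462 - Q)q_R - (113q_R). Setting ∂π_R/∂q_R = 0: 349 - 2q_R - (q_K) = 0.
Kestrel's first-order condition: 262 - 2q_K - (q_R) = 0.
Best responses: q_R = (349 - q_K)/2, q_K = (262 - q_R)/2.
Solving the pair: q_R = 436/3, q_K = 175/3.
Price P = 462 - 611/3 = 775/3.
Kestrel's profit: (775/3 - 200)·(175/3) = 3402.7778.

3402.78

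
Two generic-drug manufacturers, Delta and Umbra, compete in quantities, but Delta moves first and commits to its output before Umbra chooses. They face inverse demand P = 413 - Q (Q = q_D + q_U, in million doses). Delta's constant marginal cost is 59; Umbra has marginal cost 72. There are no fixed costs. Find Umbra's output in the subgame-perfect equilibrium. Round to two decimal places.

78.75

Solve by backward induction. Given q_D, the follower Umbra maximises π_U = (413 - q_D - q_U)q_U - 72q_U.
∂π_U/∂q_U = 341 - q_D - 2q_U = 0 gives the reaction function q_U = (341 - q_D)/2.
Delta substitutes q_U(q_D) into its own profit: π_D = q_D(413 - q_D - (341 - q_D)/2) - 59q_D = (485/2 - (1/2)q_D)q_D - 59q_D.
The leader's first-order condition 367/2 - q_D = 0 yields q_D = 367/2.
Then q_U = (341 - 367/2)/2 = 315/4.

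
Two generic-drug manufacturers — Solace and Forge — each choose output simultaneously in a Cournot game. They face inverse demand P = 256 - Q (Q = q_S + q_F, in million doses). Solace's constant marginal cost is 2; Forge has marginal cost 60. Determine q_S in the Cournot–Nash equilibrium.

Solace's profit: π_S = (256 - Q)q_S - (2q_S). Setting ∂π_S/∂q_S = 0: 254 - 2q_S - (q_F) = 0.
Forge's first-order condition: 196 - 2q_F - (q_S) = 0.
So q_S = (254 - q_F)/2 and q_F = (196 - q_S)/2.
Solving the pair: q_S = 104, q_F = 46.

104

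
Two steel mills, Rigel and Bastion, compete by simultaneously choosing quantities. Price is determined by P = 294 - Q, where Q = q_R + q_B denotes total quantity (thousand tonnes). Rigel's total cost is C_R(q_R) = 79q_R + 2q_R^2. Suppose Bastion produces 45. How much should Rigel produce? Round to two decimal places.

28.33

With the rival's output fixed at 45, Rigel's profit is π_R = (294 - 45 - q_R)q_R - (79q_R + 2q_R²) = (249 - q_R)q_R - (79q_R + 2q_R²).
∂π_R/∂q_R = 170 - 6q_R = 0, so q_R = 85/3.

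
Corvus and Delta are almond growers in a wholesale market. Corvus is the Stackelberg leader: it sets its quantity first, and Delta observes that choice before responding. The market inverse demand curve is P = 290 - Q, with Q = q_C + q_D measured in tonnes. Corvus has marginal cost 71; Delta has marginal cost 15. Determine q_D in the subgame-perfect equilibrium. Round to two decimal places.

Solve by backward induction. Given q_C, the follower Delta maximises π_D = (290 - q_C - q_D)q_D - 15q_D.
Setting the follower's marginal profit to zero, 275 - q_C - 2q_D = 0, i.e. q_D = (275 - q_C)/2.
Corvus substitutes q_D(q_C) into its own profit: π_C = q_C(290 - q_C - (275 - q_C)/2) - 71q_C = (305/2 - (1/2)q_C)q_C - 71q_C.
Maximising: ∂π_C/∂q_C = 163/2 - q_C = 0, giving q_C = 163/2.
Then q_D = (275 - 163/2)/2 = 387/4.

96.75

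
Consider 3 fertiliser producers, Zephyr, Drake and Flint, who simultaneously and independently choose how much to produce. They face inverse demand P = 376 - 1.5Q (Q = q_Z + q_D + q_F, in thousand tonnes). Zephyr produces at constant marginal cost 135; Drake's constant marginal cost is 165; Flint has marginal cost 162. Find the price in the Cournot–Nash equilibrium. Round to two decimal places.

209.50

Zephyr's profit: π_Z = (376 - 1.5Q)q_Z - (135q_Z). Setting ∂π_Z/∂q_Z = 0: 241 - 3q_Z - (3/2)(q_D + q_F) = 0.
Drake's profit: π_D = (376 - 1.5Q)q_D - (165q_D). Setting ∂π_D/∂q_D = 0: 211 - 3q_D - (3/2)(q_Z + q_F) = 0.
Flint's first-order condition: 214 - 3q_F - (3/2)(q_Z + q_D) = 0.
Adding the 3 conditions: 666 − 3Q − 3Q = 0, i.e. Q = 111.
Back-substituting: q_Z = (241 − 333/2)/(3/2) = 149/3, q_D = (211 − 333/2)/(3/2) = 89/3, q_F = (214 − 333/2)/(3/2) = 95/3.
Total output Q = 111, so price P = 376 - (3/2)·111 = 419/2.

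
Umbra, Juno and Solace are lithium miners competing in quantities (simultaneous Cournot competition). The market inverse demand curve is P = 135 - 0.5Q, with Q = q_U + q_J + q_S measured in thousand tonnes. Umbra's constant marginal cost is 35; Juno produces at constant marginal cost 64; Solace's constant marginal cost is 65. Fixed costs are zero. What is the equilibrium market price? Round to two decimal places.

Umbra's profit: π_U = (135 - 0.5Q)q_U - (35q_U). Setting ∂π_U/∂q_U = 0: 100 - q_U - (1/2)(q_J + q_S) = 0.
Juno's first-order condition: 71 - q_J - (1/2)(q_U + q_S) = 0.
Solace's first-order condition: 70 - q_S - (1/2)(q_U + q_J) = 0.
Summing all 3 equations gives 241 − 2Q = 0, hence Q = 241/2.
Back-substituting: q_U = (100 − 241/4)/(1/2) = 159/2, q_J = (71 − 241/4)/(1/2) = 43/2, q_S = (70 − 241/4)/(1/2) = 39/2.
Total output Q = 241/2, so price P = 135 - (1/2)·(241/2) = 299/4.

74.75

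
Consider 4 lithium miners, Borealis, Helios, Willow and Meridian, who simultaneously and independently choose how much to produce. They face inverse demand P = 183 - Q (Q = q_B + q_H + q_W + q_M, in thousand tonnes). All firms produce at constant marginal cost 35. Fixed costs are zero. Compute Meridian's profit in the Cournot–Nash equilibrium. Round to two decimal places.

Each firm earns π_i = (183 - Q)q_i - 35q_i.
Setting ∂π_i/∂q_i = 0 with rivals' quantities fixed: 148 - 2q_i - Σ_{j≠i} q_j = 0.
With identical firms every q_j equals q_i, so Σ_{j≠i} q_j = 3q_i and 148 = 5q_i, giving q_i = 148/5.
Price P = 183 - 592/5 = 323/5.
Meridian's profit: (323/5 - 35)·(148/5) = 876.1600.

876.16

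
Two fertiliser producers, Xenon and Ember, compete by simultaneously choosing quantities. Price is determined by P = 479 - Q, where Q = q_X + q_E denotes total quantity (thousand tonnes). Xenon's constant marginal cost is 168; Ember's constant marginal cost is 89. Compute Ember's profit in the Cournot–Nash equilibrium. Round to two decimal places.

Xenon's profit: π_X = (479 - Q)q_X - (168q_X). Setting ∂π_X/∂q_X = 0: 311 - 2q_X - (q_E) = 0.
Ember's profit: π_E = (479 - Q)q_E - (89q_E). Setting ∂π_E/∂q_E = 0: 390 - 2q_E - (q_X) = 0.
So q_X = (311 - q_E)/2 and q_E = (390 - q_X)/2.
Substituting one into the other gives q_X = 232/3 and q_E = 469/3.
Price P = 479 - 701/3 = 736/3.
Ember's profit: (736/3 - 89)·(469/3) = 24440.1111.

24440.11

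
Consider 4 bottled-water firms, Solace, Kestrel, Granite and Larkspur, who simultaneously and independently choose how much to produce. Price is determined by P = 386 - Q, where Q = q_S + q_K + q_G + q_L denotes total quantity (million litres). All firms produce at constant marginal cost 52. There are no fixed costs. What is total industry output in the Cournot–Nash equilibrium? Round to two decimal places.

267.20

Each firm earns π_i = (386 - Q)q_i - 52q_i.
Setting ∂π_i/∂q_i = 0 with rivals' quantities fixed: 334 - 2q_i - Σ_{j≠i} q_j = 0.
With identical firms every q_j equals q_i, so Σ_{j≠i} q_j = 3q_i and 334 = 5q_i, giving q_i = 334/5.
Total output Q = 334/5 + 334/5 + 334/5 + 334/5 = 1336/5.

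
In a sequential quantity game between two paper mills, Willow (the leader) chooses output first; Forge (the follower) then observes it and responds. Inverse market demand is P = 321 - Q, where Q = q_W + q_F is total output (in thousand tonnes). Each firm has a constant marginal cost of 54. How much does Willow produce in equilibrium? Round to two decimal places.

The follower Forge best-responds to any q_W: π_F = (321 - Q)q_F - 54q_F.
Setting the follower's marginal profit to zero, 267 - q_W - 2q_F = 0, i.e. q_F = (267 - q_W)/2.
Willow substitutes q_F(q_W) into its own profit: π_W = q_W(321 - q_W - (267 - q_W)/2) - 54q_W = (375/2 - (1/2)q_W)q_W - 54q_W.
Maximising: ∂π_W/∂q_W = 267/2 - q_W = 0, giving q_W = 267/2.
Then q_F = (267 - 267/2)/2 = 267/4.

133.50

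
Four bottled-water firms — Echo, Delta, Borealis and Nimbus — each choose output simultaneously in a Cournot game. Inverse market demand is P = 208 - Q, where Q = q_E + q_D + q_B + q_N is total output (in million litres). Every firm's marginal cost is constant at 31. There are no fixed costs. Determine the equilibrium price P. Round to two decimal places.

Each firm earns π_i = (208 - Q)q_i - 31q_i.
Setting ∂π_i/∂q_i = 0 with rivals' quantities fixed: 177 - 2q_i - Σ_{j≠i} q_j = 0.
By symmetry each firm produces the same amount; substituting Σ_{j≠i} q_j = 3q_i yields q_i = 177/5.
Total output Q = 708/5, so price P = 208 - 708/5 = 332/5.

66.40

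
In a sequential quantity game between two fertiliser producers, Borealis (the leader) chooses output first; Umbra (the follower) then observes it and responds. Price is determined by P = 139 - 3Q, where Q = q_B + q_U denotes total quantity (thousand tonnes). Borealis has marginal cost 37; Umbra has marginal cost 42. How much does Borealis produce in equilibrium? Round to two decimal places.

17.83

The follower Umbra best-responds to any q_B: π_U = (139 - 3Q)q_U - 42q_U.
Follower FOC: 97 - 3q_B - 6q_U = 0, so q_U(q_B) = (97 - 3q_B)/6.
The leader anticipates this reaction. Substituting into P = 139 - 3Q gives P = 181/2 - (3/2)q_B, so π_B = (181/2 - (3/2)q_B)q_B - 37q_B.
Leader FOC: 107/2 - 3q_B = 0, so q_B = 107/6.
Then q_U = (97 - 3·(107/6))/6 = 29/4.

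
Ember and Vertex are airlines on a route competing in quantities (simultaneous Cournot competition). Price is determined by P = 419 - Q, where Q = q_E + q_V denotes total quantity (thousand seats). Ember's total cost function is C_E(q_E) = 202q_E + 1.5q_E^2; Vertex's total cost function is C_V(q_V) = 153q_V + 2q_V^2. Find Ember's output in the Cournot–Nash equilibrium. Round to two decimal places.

Ember's profit: π_E = (419 - Q)q_E - (202q_E + (3/2)q_E²). Setting ∂π_E/∂q_E = 0: 217 - 5q_E - (q_V) = 0.
Vertex's profit: π_V = (419 - Q)q_V - (153q_V + 2q_V²). Setting ∂π_V/∂q_V = 0: 266 - 6q_V - (q_E) = 0.
So q_E = (217 - q_V)/5 and q_V = (266 - q_E)/6.
Solving the pair: q_E = 1036/29, q_V = 1113/29.

35.72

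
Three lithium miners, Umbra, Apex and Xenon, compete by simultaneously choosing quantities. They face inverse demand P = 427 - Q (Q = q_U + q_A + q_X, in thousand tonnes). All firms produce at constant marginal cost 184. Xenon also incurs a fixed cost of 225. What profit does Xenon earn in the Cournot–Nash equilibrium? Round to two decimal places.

3465.56

A representative firm's profit is π_i = q_i(427 - Q) - 184q_i.
Setting ∂π_i/∂q_i = 0 with rivals' quantities fixed: 243 - 2q_i - Σ_{j≠i} q_j = 0.
By symmetry each firm produces the same amount; substituting Σ_{j≠i} q_j = 2q_i yields q_i = 243/4.
Price P = 427 - 729/4 = 979/4.
Xenon's profit: (979/4 - 184)·(243/4) - 225 = 3465.5625.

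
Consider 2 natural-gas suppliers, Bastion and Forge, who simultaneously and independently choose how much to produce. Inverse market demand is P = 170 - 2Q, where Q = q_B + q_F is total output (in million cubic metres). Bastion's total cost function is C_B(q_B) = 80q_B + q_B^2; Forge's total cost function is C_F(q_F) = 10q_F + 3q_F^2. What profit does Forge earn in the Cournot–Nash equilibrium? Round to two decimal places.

Bastion's profit: π_B = (170 - 2Q)q_B - (80q_B + q_B²). Setting ∂π_B/∂q_B = 0: 90 - 6q_B - 2(q_F) = 0.
Forge's first-order condition: 160 - 10q_F - 2(q_B) = 0.
Best responses: q_B = (90 - 2q_F)/6, q_F = (160 - 2q_B)/10.
Substituting one into the other gives q_B = 145/14 and q_F = 195/14.
Price P = 170 - 2·(170/7) = 850/7.
Forge's profit: (850/7)·(195/14) - 10·(195/14) - 3(195/14)² = 970.0255.

970.03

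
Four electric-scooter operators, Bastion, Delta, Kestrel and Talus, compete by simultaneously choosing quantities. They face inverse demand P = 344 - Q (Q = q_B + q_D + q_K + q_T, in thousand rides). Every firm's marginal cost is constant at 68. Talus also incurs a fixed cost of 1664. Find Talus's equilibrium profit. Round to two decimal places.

1383.04

Each firm earns π_i = (344 - Q)q_i - 68q_i.
First-order condition (treating rivals' output as given): 276 - 2q_i - Σ_{j≠i} q_j = 0.
With identical firms every q_j equals q_i, so Σ_{j≠i} q_j = 3q_i and 276 = 5q_i, giving q_i = 276/5.
Price P = 344 - 1104/5 = 616/5.
Talus's profit: (616/5 - 68)·(276/5) - 1664 = 1383.0400.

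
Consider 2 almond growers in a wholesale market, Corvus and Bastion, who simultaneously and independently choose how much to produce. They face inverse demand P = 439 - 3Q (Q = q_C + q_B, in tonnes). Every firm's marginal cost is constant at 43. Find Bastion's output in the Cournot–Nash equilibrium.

A representative firm's profit is π_i = q_i(439 - 3Q) - 43q_i.
First-order condition (treating rivals' output as given): 396 - 6q_i - 3q_j = 0.
By symmetry each firm produces the same amount; substituting q_j = q_i yields q_i = 396/9 = 44.

44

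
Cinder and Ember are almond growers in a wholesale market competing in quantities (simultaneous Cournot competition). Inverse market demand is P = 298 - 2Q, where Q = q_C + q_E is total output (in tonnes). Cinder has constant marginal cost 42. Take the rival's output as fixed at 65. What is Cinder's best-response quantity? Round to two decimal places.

With the rival's output fixed at 65, Cinder's profit is π_C = (298 - 2·65 - 2q_C)q_C - (42q_C) = (168 - 2q_C)q_C - (42q_C).
∂π_C/∂q_C = 126 - 4q_C = 0, so q_C = 63/2.

31.50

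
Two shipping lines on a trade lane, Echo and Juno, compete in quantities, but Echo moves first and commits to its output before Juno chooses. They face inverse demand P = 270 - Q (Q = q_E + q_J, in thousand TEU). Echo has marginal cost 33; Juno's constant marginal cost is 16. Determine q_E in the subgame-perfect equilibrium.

110

The follower Juno best-responds to any q_E: π_J = (270 - Q)q_J - 16q_J.
Follower FOC: 254 - q_E - 2q_J = 0, so q_J(q_E) = (254 - q_E)/2.
Echo substitutes q_J(q_E) into its own profit: π_E = q_E(270 - q_E - (254 - q_E)/2) - 33q_E = (143 - (1/2)q_E)q_E - 33q_E.
The leader's first-order condition 110 - q_E = 0 yields q_E = 110.
Then q_J = (254 - 110)/2 = 72.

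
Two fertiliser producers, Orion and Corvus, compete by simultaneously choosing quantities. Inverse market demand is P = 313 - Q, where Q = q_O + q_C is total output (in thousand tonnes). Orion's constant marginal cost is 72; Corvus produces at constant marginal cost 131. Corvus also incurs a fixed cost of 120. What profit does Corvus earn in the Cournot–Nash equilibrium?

Orion's profit: π_O = (313 - Q)q_O - (72q_O). Setting ∂π_O/∂q_O = 0: 241 - 2q_O - (q_C) = 0.
Corvus's profit: π_C = (313 - Q)q_C - (131q_C). Setting ∂π_C/∂q_C = 0: 182 - 2q_C - (q_O) = 0.
So q_O = (241 - q_C)/2 and q_C = (182 - q_O)/2.
Substituting one into the other gives q_O = 100 and q_C = 41.
Price P = 313 - 141 = 172.
Corvus's profit: (172 - 131)·41 - 120 = 1561.

1561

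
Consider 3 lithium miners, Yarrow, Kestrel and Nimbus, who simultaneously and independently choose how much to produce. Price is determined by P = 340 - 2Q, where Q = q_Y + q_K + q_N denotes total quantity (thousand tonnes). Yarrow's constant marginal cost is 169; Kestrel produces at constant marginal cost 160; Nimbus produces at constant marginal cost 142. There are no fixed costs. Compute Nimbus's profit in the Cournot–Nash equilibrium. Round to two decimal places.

Yarrow's profit: π_Y = (340 - 2Q)q_Y - (169q_Y). Setting ∂π_Y/∂q_Y = 0: 171 - 4q_Y - 2(q_K + q_N) = 0.
Kestrel's profit: π_K = (340 - 2Q)q_K - (160q_K). Setting ∂π_K/∂q_K = 0: 180 - 4q_K - 2(q_Y + q_N) = 0.
Nimbus's profit: π_N = (340 - 2Q)q_N - (142q_N). Setting ∂π_N/∂q_N = 0: 198 - 4q_N - 2(q_Y + q_K) = 0.
Summing all 3 equations gives 549 − 8Q = 0, hence Q = 549/8.
Back-substituting: q_Y = (171 − 549/4)/2 = 135/8, q_K = (180 − 549/4)/2 = 171/8, q_N = (198 − 549/4)/2 = 243/8.
Price P = 340 - 2·(549/8) = 811/4.
Nimbus's profit: (811/4 - 142)·(243/8) = 1845.2813.

1845.28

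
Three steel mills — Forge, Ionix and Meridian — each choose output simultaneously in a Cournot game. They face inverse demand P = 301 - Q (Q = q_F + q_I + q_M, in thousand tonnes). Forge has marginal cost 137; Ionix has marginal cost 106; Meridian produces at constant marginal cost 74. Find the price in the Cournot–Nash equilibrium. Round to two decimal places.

Forge's profit: π_F = (301 - Q)q_F - (137q_F). Setting ∂π_F/∂q_F = 0: 164 - 2q_F - (q_I + q_M) = 0.
Ionix's first-order condition: 195 - 2q_I - (q_F + q_M) = 0.
Meridian's first-order condition: 227 - 2q_M - (q_F + q_I) = 0.
Adding the 3 conditions: 586 − 2Q − 2Q = 0, i.e. Q = 293/2.
Back-substituting: q_F = (164 − 293/2) = 35/2, q_I = (195 − 293/2) = 97/2, q_M = (227 − 293/2) = 161/2.
Total output Q = 293/2, so price P = 301 - 293/2 = 309/2.

154.50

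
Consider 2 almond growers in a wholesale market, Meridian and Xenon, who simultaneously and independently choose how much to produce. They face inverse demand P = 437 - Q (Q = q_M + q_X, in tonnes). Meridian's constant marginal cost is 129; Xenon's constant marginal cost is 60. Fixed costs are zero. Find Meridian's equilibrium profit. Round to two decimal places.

Meridian's profit: π_M = (437 - Q)q_M - (129q_M). Setting ∂π_M/∂q_M = 0: 308 - 2q_M - (q_X) = 0.
Xenon's profit: π_X = (437 - Q)q_X - (60q_X). Setting ∂π_X/∂q_X = 0: 377 - 2q_X - (q_M) = 0.
Rearranging gives the reaction functions q_M = (308 - q_X)/2 and q_X = (377 - q_M)/2.
Substituting one into the other gives q_M = 239/3 and q_X = 446/3.
Price P = 437 - 685/3 = 626/3.
Meridian's profit: (626/3 - 129)·(239/3) = 6346.7778.

6346.78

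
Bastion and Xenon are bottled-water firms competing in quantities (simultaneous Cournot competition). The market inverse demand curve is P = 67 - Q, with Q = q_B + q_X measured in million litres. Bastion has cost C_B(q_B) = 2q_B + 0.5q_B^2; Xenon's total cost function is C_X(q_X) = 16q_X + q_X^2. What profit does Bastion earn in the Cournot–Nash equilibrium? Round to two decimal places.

541.50

Bastion's profit: π_B = (67 - Q)q_B - (2q_B + (1/2)q_B²). Setting ∂π_B/∂q_B = 0: 65 - 3q_B - (q_X) = 0.
Xenon's first-order condition: 51 - 4q_X - (q_B) = 0.
Best responses: q_B = (65 - q_X)/3, q_X = (51 - q_B)/4.
Solving the pair: q_B = 19, q_X = 8.
Price P = 67 - 27 = 40.
Bastion's profit: 40·19 - 2·19 - (1/2)·19² = 1083/2.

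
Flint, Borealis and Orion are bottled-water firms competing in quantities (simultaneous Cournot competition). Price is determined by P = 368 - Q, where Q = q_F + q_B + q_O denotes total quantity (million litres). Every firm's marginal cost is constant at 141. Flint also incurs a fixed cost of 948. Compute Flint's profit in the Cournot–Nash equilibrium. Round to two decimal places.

2272.56

A representative firm's profit is π_i = q_i(368 - Q) - 141q_i.
Setting ∂π_i/∂q_i = 0 with rivals' quantities fixed: 227 - 2q_i - Σ_{j≠i} q_j = 0.
By symmetry each firm produces the same amount; substituting Σ_{j≠i} q_j = 2q_i yields q_i = 227/4.
Price P = 368 - 681/4 = 791/4.
Flint's profit: (791/4 - 141)·(227/4) - 948 = 2272.5625.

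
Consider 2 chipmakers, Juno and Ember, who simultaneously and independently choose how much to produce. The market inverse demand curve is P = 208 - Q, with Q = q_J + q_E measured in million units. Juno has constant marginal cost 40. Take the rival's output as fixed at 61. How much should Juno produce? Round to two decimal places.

With the rival's output fixed at 61, Juno's profit is π_J = (208 - 61 - q_J)q_J - (40q_J) = (147 - q_J)q_J - (40q_J).
∂π_J/∂q_J = 107 - 2q_J = 0, so q_J = 107/2.

53.50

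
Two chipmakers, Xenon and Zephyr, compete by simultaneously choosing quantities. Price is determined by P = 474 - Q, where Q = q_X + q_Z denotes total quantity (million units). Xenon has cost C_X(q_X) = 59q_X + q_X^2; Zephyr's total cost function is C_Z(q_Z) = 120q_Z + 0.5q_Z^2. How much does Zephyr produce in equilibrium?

91

Xenon's profit: π_X = (474 - Q)q_X - (59q_X + q_X²). Setting ∂π_X/∂q_X = 0: 415 - 4q_X - (q_Z) = 0.
Zephyr's profit: π_Z = (474 - Q)q_Z - (120q_Z + (1/2)q_Z²). Setting ∂π_Z/∂q_Z = 0: 354 - 3q_Z - (q_X) = 0.
Best responses: q_X = (415 - q_Z)/4, q_Z = (354 - q_X)/3.
Substituting one into the other gives q_X = 81 and q_Z = 91.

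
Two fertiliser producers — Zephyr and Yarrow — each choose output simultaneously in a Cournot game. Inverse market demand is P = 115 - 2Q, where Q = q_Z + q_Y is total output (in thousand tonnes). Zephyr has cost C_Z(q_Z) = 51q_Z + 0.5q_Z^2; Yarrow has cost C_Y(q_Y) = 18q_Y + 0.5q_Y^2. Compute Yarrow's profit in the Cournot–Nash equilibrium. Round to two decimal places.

722.50

Zephyr's profit: π_Z = (115 - 2Q)q_Z - (51q_Z + (1/2)q_Z²). Setting ∂π_Z/∂q_Z = 0: 64 - 5q_Z - 2(q_Y) = 0.
Yarrow's profit: π_Y = (115 - 2Q)q_Y - (18q_Y + (1/2)q_Y²). Setting ∂π_Y/∂q_Y = 0: 97 - 5q_Y - 2(q_Z) = 0.
Rearranging gives the reaction functions q_Z = (64 - 2q_Y)/5 and q_Y = (97 - 2q_Z)/5.
Solving the pair: q_Z = 6, q_Y = 17.
Price P = 115 - 2·23 = 69.
Yarrow's profit: 69·17 - 18·17 - (1/2)·17² = 1445/2.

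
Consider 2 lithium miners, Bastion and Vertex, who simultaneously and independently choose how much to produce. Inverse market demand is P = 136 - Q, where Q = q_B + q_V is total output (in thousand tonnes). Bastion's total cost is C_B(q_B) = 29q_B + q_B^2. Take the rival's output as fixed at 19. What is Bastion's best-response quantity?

22

With the rival's output fixed at 19, Bastion's profit is π_B = (136 - 19 - q_B)q_B - (29q_B + q_B²) = (117 - q_B)q_B - (29q_B + q_B²).
∂π_B/∂q_B = 88 - 4q_B = 0, so q_B = 22.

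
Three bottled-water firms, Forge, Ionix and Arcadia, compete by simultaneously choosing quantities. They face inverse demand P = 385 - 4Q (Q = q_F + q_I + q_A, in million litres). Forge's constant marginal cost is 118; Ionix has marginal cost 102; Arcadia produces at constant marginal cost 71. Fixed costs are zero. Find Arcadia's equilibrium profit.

2401

Forge's profit: π_F = (385 - 4Q)q_F - (118q_F). Setting ∂π_F/∂q_F = 0: 267 - 8q_F - 4(q_I + q_A) = 0.
Ionix's profit: π_I = (385 - 4Q)q_I - (102q_I). Setting ∂π_I/∂q_I = 0: 283 - 8q_I - 4(q_F + q_A) = 0.
Arcadia's first-order condition: 314 - 8q_A - 4(q_F + q_I) = 0.
Summing all 3 equations gives 864 − 16Q = 0, hence Q = 54.
Back-substituting: q_F = (267 − 216)/4 = 51/4, q_I = (283 − 216)/4 = 67/4, q_A = (314 − 216)/4 = 49/2.
Price P = 385 - 4·54 = 169.
Arcadia's profit: (169 - 71)·(49/2) = 2401.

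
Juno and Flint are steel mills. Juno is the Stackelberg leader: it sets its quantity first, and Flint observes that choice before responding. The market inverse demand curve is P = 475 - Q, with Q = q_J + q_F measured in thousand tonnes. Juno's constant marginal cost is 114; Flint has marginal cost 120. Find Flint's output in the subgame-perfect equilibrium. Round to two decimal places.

Solve by backward induction. Given q_J, the follower Flint maximises π_F = (475 - q_J - q_F)q_F - 120q_F.
Follower FOC: 355 - q_J - 2q_F = 0, so q_F(q_J) = (355 - q_J)/2.
Juno substitutes q_F(q_J) into its own profit: π_J = q_J(475 - q_J - (355 - q_J)/2) - 114q_J = (595/2 - (1/2)q_J)q_J - 114q_J.
Maximising: ∂π_J/∂q_J = 367/2 - q_J = 0, giving q_J = 367/2.
Then q_F = (355 - 367/2)/2 = 343/4.

85.75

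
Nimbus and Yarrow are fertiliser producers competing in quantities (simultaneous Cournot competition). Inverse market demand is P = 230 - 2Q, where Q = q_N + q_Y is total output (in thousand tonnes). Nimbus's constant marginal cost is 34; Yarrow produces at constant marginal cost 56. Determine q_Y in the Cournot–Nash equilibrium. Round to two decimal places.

Nimbus's profit: π_N = (230 - 2Q)q_N - (34q_N). Setting ∂π_N/∂q_N = 0: 196 - 4q_N - 2(q_Y) = 0.
Yarrow's profit: π_Y = (230 - 2Q)q_Y - (56q_Y). Setting ∂π_Y/∂q_Y = 0: 174 - 4q_Y - 2(q_N) = 0.
So q_N = (196 - 2q_Y)/4 and q_Y = (174 - 2q_N)/4.
Substituting one into the other gives q_N = 109/3 and q_Y = 76/3.

25.33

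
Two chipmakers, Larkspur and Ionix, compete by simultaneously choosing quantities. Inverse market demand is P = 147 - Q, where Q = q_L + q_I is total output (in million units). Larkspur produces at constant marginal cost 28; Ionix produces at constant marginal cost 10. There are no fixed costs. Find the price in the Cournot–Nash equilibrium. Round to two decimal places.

61.67

Larkspur's profit: π_L = (147 - Q)q_L - (28q_L). Setting ∂π_L/∂q_L = 0: 119 - 2q_L - (q_I) = 0.
Ionix's first-order condition: 137 - 2q_I - (q_L) = 0.
Rearranging gives the reaction functions q_L = (119 - q_I)/2 and q_I = (137 - q_L)/2.
Solving the pair: q_L = 101/3, q_I = 155/3.
Total output Q = 256/3, so price P = 147 - 256/3 = 185/3.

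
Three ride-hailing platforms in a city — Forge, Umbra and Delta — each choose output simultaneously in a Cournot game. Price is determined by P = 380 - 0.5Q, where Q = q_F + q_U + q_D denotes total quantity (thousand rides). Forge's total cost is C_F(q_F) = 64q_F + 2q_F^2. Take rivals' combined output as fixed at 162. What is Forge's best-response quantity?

With rivals' combined output fixed at 162, Forge's profit is π_F = (380 - (1/2)·162 - (1/2)q_F)q_F - (64q_F + 2q_F²) = (299 - (1/2)q_F)q_F - (64q_F + 2q_F²).
∂π_F/∂q_F = 235 - 5q_F = 0, so q_F = 47.

47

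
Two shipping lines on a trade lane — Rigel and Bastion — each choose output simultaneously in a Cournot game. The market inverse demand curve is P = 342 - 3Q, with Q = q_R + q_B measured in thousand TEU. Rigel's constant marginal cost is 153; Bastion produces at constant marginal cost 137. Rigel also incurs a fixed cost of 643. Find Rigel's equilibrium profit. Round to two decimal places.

465.48

Rigel's profit: π_R = (342 - 3Q)q_R - (153q_R). Setting ∂π_R/∂q_R = 0: 189 - 6q_R - 3(q_B) = 0.
Bastion's profit: π_B = (342 - 3Q)q_B - (137q_B). Setting ∂π_B/∂q_B = 0: 205 - 6q_B - 3(q_R) = 0.
Rearranging gives the reaction functions q_R = (189 - 3q_B)/6 and q_B = (205 - 3q_R)/6.
Solving the pair: q_R = 173/9, q_B = 221/9.
Price P = 342 - 3·(394/9) = 632/3.
Rigel's profit: (632/3 - 153)·(173/9) - 643 = 465.4815.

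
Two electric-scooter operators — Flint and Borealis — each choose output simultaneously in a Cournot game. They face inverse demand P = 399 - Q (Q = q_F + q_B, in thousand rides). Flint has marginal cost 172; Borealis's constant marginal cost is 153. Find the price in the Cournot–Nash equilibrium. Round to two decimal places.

Flint's profit: π_F = (399 - Q)q_F - (172q_F). Setting ∂π_F/∂q_F = 0: 227 - 2q_F - (q_B) = 0.
Borealis's first-order condition: 246 - 2q_B - (q_F) = 0.
So q_F = (227 - q_B)/2 and q_B = (246 - q_F)/2.
Solving the pair: q_F = 208/3, q_B = 265/3.
Total output Q = 473/3, so price P = 399 - 473/3 = 724/3.

241.33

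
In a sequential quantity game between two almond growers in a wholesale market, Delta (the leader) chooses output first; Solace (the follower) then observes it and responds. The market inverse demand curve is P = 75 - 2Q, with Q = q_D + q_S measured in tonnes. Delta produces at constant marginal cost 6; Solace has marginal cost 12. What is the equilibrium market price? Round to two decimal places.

Solve by backward induction. Given q_D, the follower Solace maximises π_S = (75 - 2q_D - 2q_S)q_S - 12q_S.
Follower FOC: 63 - 2q_D - 4q_S = 0, so q_S(q_D) = (63 - 2q_D)/4.
The leader anticipates this reaction. Substituting into P = 75 - 2Q gives P = 87/2 - q_D, so π_D = (87/2 - q_D)q_D - 6q_D.
The leader's first-order condition 75/2 - 2q_D = 0 yields q_D = 75/4.
Then q_S = (63 - 2·(75/4))/4 = 51/8.
Total output Q = 201/8, so price P = 75 - 2·(201/8) = 99/4.

24.75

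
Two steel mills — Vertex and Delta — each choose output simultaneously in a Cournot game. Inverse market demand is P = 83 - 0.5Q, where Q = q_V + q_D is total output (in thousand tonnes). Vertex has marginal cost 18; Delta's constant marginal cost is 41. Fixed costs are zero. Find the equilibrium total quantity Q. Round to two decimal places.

Vertex's profit: π_V = (83 - 0.5Q)q_V - (18q_V). Setting ∂π_V/∂q_V = 0: 65 - q_V - (1/2)(q_D) = 0.
Delta's profit: π_D = (83 - 0.5Q)q_D - (41q_D). Setting ∂π_D/∂q_D = 0: 42 - q_D - (1/2)(q_V) = 0.
So q_V = (65 - (1/2)q_D) and q_D = (42 - (1/2)q_V).
Substituting one into the other gives q_V = 176/3 and q_D = 38/3.
Total output Q = 176/3 + 38/3 = 214/3.

71.33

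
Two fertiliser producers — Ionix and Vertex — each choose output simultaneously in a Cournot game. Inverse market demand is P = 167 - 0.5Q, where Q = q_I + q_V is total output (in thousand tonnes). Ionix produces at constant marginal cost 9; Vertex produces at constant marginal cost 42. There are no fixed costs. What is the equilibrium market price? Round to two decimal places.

72.67

Ionix's profit: π_I = (167 - 0.5Q)q_I - (9q_I). Setting ∂π_I/∂q_I = 0: 158 - q_I - (1/2)(q_V) = 0.
Vertex's first-order condition: 125 - q_V - (1/2)(q_I) = 0.
So q_I = (158 - (1/2)q_V) and q_V = (125 - (1/2)q_I).
Substituting one into the other gives q_I = 382/3 and q_V = 184/3.
Total output Q = 566/3, so price P = 167 - (1/2)·(566/3) = 218/3.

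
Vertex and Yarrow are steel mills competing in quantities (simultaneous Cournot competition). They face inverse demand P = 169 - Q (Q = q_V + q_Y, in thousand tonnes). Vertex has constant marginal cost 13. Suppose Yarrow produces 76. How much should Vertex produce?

With the rival's output fixed at 76, Vertex's profit is π_V = (169 - 76 - q_V)q_V - (13q_V) = (93 - q_V)q_V - (13q_V).
∂π_V/∂q_V = 80 - 2q_V = 0, so q_V = 40.

40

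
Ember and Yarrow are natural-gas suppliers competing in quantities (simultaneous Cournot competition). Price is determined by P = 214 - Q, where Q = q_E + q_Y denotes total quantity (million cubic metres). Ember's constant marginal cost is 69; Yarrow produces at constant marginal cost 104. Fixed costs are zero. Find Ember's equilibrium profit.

3600

Ember's profit: π_E = (214 - Q)q_E - (69q_E). Setting ∂π_E/∂q_E = 0: 145 - 2q_E - (q_Y) = 0.
Yarrow's first-order condition: 110 - 2q_Y - (q_E) = 0.
Rearranging gives the reaction functions q_E = (145 - q_Y)/2 and q_Y = (110 - q_E)/2.
Substituting one into the other gives q_E = 60 and q_Y = 25.
Price P = 214 - 85 = 129.
Ember's profit: (129 - 69)·60 = 3600.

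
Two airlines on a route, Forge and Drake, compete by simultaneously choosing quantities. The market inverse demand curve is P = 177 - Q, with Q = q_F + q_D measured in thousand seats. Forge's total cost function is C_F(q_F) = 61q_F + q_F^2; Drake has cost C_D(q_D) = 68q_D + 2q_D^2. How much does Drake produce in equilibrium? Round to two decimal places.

Forge's profit: π_F = (177 - Q)q_F - (61q_F + q_F²). Setting ∂π_F/∂q_F = 0: 116 - 4q_F - (q_D) = 0.
Drake's profit: π_D = (177 - Q)q_D - (68q_D + 2q_D²). Setting ∂π_D/∂q_D = 0: 109 - 6q_D - (q_F) = 0.
So q_F = (116 - q_D)/4 and q_D = (109 - q_F)/6.
Substituting one into the other gives q_F = 587/23 and q_D = 320/23.

13.91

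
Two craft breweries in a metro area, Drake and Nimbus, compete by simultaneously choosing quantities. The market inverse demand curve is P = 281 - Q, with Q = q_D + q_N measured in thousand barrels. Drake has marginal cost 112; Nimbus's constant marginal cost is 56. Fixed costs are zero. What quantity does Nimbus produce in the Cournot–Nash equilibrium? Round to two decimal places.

93.67

Drake's profit: π_D = (281 - Q)q_D - (112q_D). Setting ∂π_D/∂q_D = 0: 169 - 2q_D - (q_N) = 0.
Nimbus's first-order condition: 225 - 2q_N - (q_D) = 0.
So q_D = (169 - q_N)/2 and q_N = (225 - q_D)/2.
Solving the pair: q_D = 113/3, q_N = 281/3.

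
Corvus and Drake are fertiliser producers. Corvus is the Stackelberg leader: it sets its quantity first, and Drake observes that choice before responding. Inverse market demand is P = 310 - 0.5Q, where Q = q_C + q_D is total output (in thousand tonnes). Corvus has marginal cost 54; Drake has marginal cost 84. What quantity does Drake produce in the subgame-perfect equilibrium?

83

The follower Drake best-responds to any q_C: π_D = (310 - 0.5Q)q_D - 84q_D.
∂π_D/∂q_D = 226 - (1/2)q_C - q_D = 0 gives the reaction function q_D = (226 - (1/2)q_C).
The leader anticipates this reaction. Substituting into P = 310 - 0.5Q gives P = 197 - (1/4)q_C, so π_C = (197 - (1/4)q_C)q_C - 54q_C.
The leader's first-order condition 143 - (1/2)q_C = 0 yields q_C = 286.
Then q_D = (226 - (1/2)·286) = 83.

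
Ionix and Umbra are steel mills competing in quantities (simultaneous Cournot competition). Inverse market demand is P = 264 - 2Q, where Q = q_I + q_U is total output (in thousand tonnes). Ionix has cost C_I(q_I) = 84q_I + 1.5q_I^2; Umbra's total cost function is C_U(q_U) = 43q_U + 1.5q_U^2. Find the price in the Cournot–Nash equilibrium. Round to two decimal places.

Ionix's profit: π_I = (264 - 2Q)q_I - (84q_I + (3/2)q_I²). Setting ∂π_I/∂q_I = 0: 180 - 7q_I - 2(q_U) = 0.
Umbra's profit: π_U = (264 - 2Q)q_U - (43q_U + (3/2)q_U²). Setting ∂π_U/∂q_U = 0: 221 - 7q_U - 2(q_I) = 0.
Best responses: q_I = (180 - 2q_U)/7, q_U = (221 - 2q_I)/7.
Substituting one into the other gives q_I = 818/45 and q_U = 1187/45.
Total output Q = 401/9, so price P = 264 - 2·(401/9) = 1574/9.

174.89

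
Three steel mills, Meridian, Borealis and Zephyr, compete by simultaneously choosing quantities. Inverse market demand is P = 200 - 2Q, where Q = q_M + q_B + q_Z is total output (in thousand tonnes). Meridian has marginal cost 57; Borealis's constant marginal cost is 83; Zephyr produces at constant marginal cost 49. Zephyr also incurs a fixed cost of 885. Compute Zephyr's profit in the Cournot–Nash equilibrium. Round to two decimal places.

Meridian's profit: π_M = (200 - 2Q)q_M - (57q_M). Setting ∂π_M/∂q_M = 0: 143 - 4q_M - 2(q_B + q_Z) = 0.
Borealis's first-order condition: 117 - 4q_B - 2(q_M + q_Z) = 0.
Zephyr's first-order condition: 151 - 4q_Z - 2(q_M + q_B) = 0.
Summing all 3 equations gives 411 − 8Q = 0, hence Q = 411/8.
Back-substituting: q_M = (143 − 411/4)/2 = 161/8, q_B = (117 − 411/4)/2 = 57/8, q_Z = (151 − 411/4)/2 = 193/8.
Price P = 200 - 2·(411/8) = 389/4.
Zephyr's profit: (389/4 - 49)·(193/8) - 885 = 279.0313.

279.03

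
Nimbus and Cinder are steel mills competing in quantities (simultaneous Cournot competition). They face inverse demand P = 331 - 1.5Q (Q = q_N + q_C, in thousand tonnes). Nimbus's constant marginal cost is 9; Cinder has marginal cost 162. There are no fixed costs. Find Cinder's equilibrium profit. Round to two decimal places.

Nimbus's profit: π_N = (331 - 1.5Q)q_N - (9q_N). Setting ∂π_N/∂q_N = 0: 322 - 3q_N - (3/2)(q_C) = 0.
Cinder's profit: π_C = (331 - 1.5Q)q_C - (162q_C). Setting ∂π_C/∂q_C = 0: 169 - 3q_C - (3/2)(q_N) = 0.
So q_N = (322 - (3/2)q_C)/3 and q_C = (169 - (3/2)q_N)/3.
Solving the pair: q_N = 950/9, q_C = 32/9.
Price P = 331 - (3/2)·(982/9) = 502/3.
Cinder's profit: (502/3 - 162)·(32/9) = 512/27.

18.96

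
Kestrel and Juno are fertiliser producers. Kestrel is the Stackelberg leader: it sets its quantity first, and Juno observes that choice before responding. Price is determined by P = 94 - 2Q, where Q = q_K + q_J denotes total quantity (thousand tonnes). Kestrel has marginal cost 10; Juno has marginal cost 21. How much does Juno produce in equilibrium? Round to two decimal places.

6.38

Solve by backward induction. Given q_K, the follower Juno maximises π_J = (94 - 2q_K - 2q_J)q_J - 21q_J.
Follower FOC: 73 - 2q_K - 4q_J = 0, so q_J(q_K) = (73 - 2q_K)/4.
Kestrel substitutes q_J(q_K) into its own profit: π_K = q_K(94 - 2q_K - (73 - 2q_K)/2) - 10q_K = (115/2 - q_K)q_K - 10q_K.
Maximising: ∂π_K/∂q_K = 95/2 - 2q_K = 0, giving q_K = 95/4.
Then q_J = (73 - 2·(95/4))/4 = 51/8.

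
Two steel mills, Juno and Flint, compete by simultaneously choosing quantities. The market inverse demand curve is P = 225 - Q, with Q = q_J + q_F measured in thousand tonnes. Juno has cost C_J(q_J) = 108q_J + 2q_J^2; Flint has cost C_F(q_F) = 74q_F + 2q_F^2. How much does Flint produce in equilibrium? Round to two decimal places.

22.54

Juno's profit: π_J = (225 - Q)q_J - (108q_J + 2q_J²). Setting ∂π_J/∂q_J = 0: 117 - 6q_J - (q_F) = 0.
Flint's profit: π_F = (225 - Q)q_F - (74q_F + 2q_F²). Setting ∂π_F/∂q_F = 0: 151 - 6q_F - (q_J) = 0.
So q_J = (117 - q_F)/6 and q_F = (151 - q_J)/6.
Substituting one into the other gives q_J = 551/35 and q_F = 789/35.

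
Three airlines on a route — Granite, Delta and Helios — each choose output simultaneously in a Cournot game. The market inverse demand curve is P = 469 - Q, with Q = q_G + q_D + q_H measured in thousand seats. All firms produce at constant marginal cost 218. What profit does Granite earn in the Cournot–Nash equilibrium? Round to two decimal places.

3937.56

A representative firm's profit is π_i = q_i(469 - Q) - 218q_i.
First-order condition (treating rivals' output as given): 251 - 2q_i - Σ_{j≠i} q_j = 0.
With identical firms every q_j equals q_i, so Σ_{j≠i} q_j = 2q_i and 251 = 4q_i, giving q_i = 251/4.
Price P = 469 - 753/4 = 1123/4.
Granite's profit: (1123/4 - 218)·(251/4) = 3937.5625.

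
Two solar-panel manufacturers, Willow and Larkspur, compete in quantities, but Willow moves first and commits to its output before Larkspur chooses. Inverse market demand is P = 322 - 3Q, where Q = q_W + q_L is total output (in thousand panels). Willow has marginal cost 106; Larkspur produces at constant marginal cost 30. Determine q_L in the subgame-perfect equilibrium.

The follower Larkspur best-responds to any q_W: π_L = (322 - 3Q)q_L - 30q_L.
∂π_L/∂q_L = 292 - 3q_W - 6q_L = 0 gives the reaction function q_L = (292 - 3q_W)/6.
The leader anticipates this reaction. Substituting into P = 322 - 3Q gives P = 176 - (3/2)q_W, so π_W = (176 - (3/2)q_W)q_W - 106q_W.
The leader's first-order condition 70 - 3q_W = 0 yields q_W = 70/3.
Then q_L = (292 - 3·(70/3))/6 = 37.

37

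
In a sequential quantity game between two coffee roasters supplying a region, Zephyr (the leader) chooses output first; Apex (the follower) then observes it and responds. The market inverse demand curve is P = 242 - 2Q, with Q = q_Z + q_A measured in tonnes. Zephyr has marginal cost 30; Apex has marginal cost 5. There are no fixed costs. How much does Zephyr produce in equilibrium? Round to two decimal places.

46.75

Solve by backward induction. Given q_Z, the follower Apex maximises π_A = (242 - 2q_Z - 2q_A)q_A - 5q_A.
Setting the follower's marginal profit to zero, 237 - 2q_Z - 4q_A = 0, i.e. q_A = (237 - 2q_Z)/4.
Zephyr substitutes q_A(q_Z) into its own profit: π_Z = q_Z(242 - 2q_Z - (237 - 2q_Z)/2) - 30q_Z = (247/2 - q_Z)q_Z - 30q_Z.
Maximising: ∂π_Z/∂q_Z = 187/2 - 2q_Z = 0, giving q_Z = 187/4.
Then q_A = (237 - 2·(187/4))/4 = 287/8.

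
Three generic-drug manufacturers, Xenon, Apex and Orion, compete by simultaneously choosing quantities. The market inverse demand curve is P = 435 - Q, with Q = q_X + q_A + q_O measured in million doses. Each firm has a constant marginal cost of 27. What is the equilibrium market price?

129

A representative firm's profit is π_i = q_i(435 - Q) - 27q_i.
Setting ∂π_i/∂q_i = 0 with rivals' quantities fixed: 408 - 2q_i - Σ_{j≠i} q_j = 0.
By symmetry each firm produces the same amount; substituting Σ_{j≠i} q_j = 2q_i yields q_i = 408/4 = 102.
Total output Q = 306, so price P = 435 - 306 = 129.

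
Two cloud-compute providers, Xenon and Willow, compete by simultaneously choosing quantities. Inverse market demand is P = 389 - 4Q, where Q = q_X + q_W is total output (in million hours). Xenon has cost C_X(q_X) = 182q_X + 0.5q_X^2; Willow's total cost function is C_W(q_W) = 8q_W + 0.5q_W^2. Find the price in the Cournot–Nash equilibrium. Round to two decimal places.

Xenon's profit: π_X = (389 - 4Q)q_X - (182q_X + (1/2)q_X²). Setting ∂π_X/∂q_X = 0: 207 - 9q_X - 4(q_W) = 0.
Willow's profit: π_W = (389 - 4Q)q_W - (8q_W + (1/2)q_W²). Setting ∂π_W/∂q_W = 0: 381 - 9q_W - 4(q_X) = 0.
So q_X = (207 - 4q_W)/9 and q_W = (381 - 4q_X)/9.
Substituting one into the other gives q_X = 339/65 and q_W = 40.0154.
Total output Q = 588/13, so price P = 389 - 4·(588/13) = 208.0769.

208.08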